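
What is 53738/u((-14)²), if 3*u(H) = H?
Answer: 80607/98 ≈ 822.52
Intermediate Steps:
u(H) = H/3
53738/u((-14)²) = 53738/(((⅓)*(-14)²)) = 53738/(((⅓)*196)) = 53738/(196/3) = 53738*(3/196) = 80607/98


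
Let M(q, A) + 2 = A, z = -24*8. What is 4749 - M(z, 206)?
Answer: 4545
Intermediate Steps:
z = -192
M(q, A) = -2 + A
4749 - M(z, 206) = 4749 - (-2 + 206) = 4749 - 1*204 = 4749 - 204 = 4545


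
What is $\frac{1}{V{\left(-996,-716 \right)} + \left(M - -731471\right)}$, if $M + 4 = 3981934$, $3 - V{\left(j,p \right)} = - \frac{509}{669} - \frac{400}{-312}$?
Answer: $\frac{2899}{13664156685} \approx 2.1216 \cdot 10^{-7}$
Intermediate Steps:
$V{\left(j,p \right)} = \frac{7186}{2899}$ ($V{\left(j,p \right)} = 3 - \left(- \frac{509}{669} - \frac{400}{-312}\right) = 3 - \left(\left(-509\right) \frac{1}{669} - - \frac{50}{39}\right) = 3 - \left(- \frac{509}{669} + \frac{50}{39}\right) = 3 - \frac{1511}{2899} = \frac{7186}{2899}$)
$M = 3981930$ ($M = -4 + 3981934 = 3981930$)
$\frac{1}{V{\left(-996,-716 \right)} + \left(M - -731471\right)} = \frac{1}{\frac{7186}{2899} + \left(3981930 - -731471\right)} = \frac{1}{\frac{7186}{2899} + \left(3981930 + 731471\right)} = \frac{1}{\frac{7186}{2899} + 4713401} = \frac{1}{\frac{13664156685}{2899}} = \frac{2899}{13664156685}$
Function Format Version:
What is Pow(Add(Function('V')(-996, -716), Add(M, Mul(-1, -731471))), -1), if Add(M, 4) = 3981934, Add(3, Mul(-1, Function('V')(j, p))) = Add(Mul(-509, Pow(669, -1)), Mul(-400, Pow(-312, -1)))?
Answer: Rational(2899, 13664156685) ≈ 2.1216e-7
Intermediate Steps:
Function('V')(j, p) = Rational(7186, 2899) (Function('V')(j, p) = Add(3, Mul(-1, Add(Mul(-509, Pow(669, -1)), Mul(-400, Pow(-312, -1))))) = Add(3, Mul(-1, Add(Mul(-509, Rational(1, 669)), Mul(-400, Rational(-1, 312))))) = Add(3, Mul(-1, Add(Rational(-509, 669), Rational(50, 39)))) = Add(3, Mul(-1, Rational(1511, 2899))) = Add(3, Rational(-1511, 2899)) = Rational(7186, 2899))
M = 3981930 (M = Add(-4, 3981934) = 3981930)
Pow(Add(Function('V')(-996, -716), Add(M, Mul(-1, -731471))), -1) = Pow(Add(Rational(7186, 2899), Add(3981930, Mul(-1, -731471))), -1) = Pow(Add(Rational(7186, 2899), Add(3981930, 731471)), -1) = Pow(Add(Rational(7186, 2899), 4713401), -1) = Pow(Rational(13664156685, 2899), -1) = Rational(2899, 13664156685)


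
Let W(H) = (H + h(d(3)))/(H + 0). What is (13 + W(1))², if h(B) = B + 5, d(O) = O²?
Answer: 784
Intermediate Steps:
h(B) = 5 + B
W(H) = (14 + H)/H (W(H) = (H + (5 + 3²))/(H + 0) = (H + (5 + 9))/H = (H + 14)/H = (14 + H)/H)
(13 + W(1))² = (13 + (14 + 1)/1)² = (13 + 1*15)² = (13 + 15)² = 28² = 784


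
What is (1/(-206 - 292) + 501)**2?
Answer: 62248753009/248004 ≈ 2.5100e+5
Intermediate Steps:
(1/(-206 - 292) + 501)**2 = (1/(-498) + 501)**2 = (-1/498 + 501)**2 = (249497/498)**2 = 62248753009/248004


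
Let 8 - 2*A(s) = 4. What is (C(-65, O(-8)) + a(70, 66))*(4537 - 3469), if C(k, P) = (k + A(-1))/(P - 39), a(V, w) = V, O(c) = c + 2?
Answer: 381276/5 ≈ 76255.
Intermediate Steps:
O(c) = 2 + c
A(s) = 2 (A(s) = 4 - ½*4 = 4 - 2 = 2)
C(k, P) = (2 + k)/(-39 + P) (C(k, P) = (k + 2)/(P - 39) = (2 + k)/(-39 + P))
(C(-65, O(-8)) + a(70, 66))*(4537 - 3469) = ((2 - 65)/(-39 + (2 - 8)) + 70)*(4537 - 3469) = (-63/(-39 - 6) + 70)*1068 = (-63/(-45) + 70)*1068 = (-1/45*(-63) + 70)*1068 = (7/5 + 70)*1068 = (357/5)*1068 = 381276/5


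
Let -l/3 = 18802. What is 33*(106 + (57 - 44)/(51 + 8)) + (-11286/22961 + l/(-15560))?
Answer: 36977035822557/10539558220 ≈ 3508.4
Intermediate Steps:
l = -56406 (l = -3*18802 = -56406)
33*(106 + (57 - 44)/(51 + 8)) + (-11286/22961 + l/(-15560)) = 33*(106 + (57 - 44)/(51 + 8)) + (-11286/22961 - 56406/(-15560)) = 33*(106 + 13/59) + (-11286*1/22961 - 56406*(-1/15560)) = 33*(106 + 13*(1/59)) + (-11286/22961 + 28203/7780) = 33*(106 + 13/59) + 559764003/178636580 = 33*(6267/59) + 559764003/178636580 = 206811/59 + 559764003/178636580 = 36977035822557/10539558220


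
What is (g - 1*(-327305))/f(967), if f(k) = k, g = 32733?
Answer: 360038/967 ≈ 372.32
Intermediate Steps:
(g - 1*(-327305))/f(967) = (32733 - 1*(-327305))/967 = (32733 + 327305)*(1/967) = 360038*(1/967) = 360038/967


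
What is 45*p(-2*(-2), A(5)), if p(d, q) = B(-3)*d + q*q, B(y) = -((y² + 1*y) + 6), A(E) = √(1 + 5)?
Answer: -1890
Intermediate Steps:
A(E) = √6
B(y) = -6 - y - y² (B(y) = -((y² + y) + 6) = -((y + y²) + 6) = -(6 + y + y²) = -6 - y - y²)
p(d, q) = q² - 12*d (p(d, q) = (-6 - 1*(-3) - 1*(-3)²)*d + q*q = (-6 + 3 - 1*9)*d + q² = (-6 + 3 - 9)*d + q² = -12*d + q² = q² - 12*d)
45*p(-2*(-2), A(5)) = 45*((√6)² - (-24)*(-2)) = 45*(6 - 12*4) = 45*(6 - 48) = 45*(-42) = -1890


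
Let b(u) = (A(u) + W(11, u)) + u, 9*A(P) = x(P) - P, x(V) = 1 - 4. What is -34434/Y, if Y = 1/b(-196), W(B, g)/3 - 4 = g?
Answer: 25844630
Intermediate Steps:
x(V) = -3
W(B, g) = 12 + 3*g
A(P) = -⅓ - P/9 (A(P) = (-3 - P)/9 = -⅓ - P/9)
b(u) = 35/3 + 35*u/9 (b(u) = ((-⅓ - u/9) + (12 + 3*u)) + u = (35/3 + 26*u/9) + u = 35/3 + 35*u/9)
Y = -9/6755 (Y = 1/(35/3 + (35/9)*(-196)) = 1/(35/3 - 6860/9) = 1/(-6755/9) = -9/6755 ≈ -0.0013323)
-34434/Y = -34434/(-9/6755) = -34434*(-6755/9) = 25844630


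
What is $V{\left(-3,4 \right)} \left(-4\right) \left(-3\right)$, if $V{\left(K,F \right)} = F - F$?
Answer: $0$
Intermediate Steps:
$V{\left(K,F \right)} = 0$
$V{\left(-3,4 \right)} \left(-4\right) \left(-3\right) = 0 \left(-4\right) \left(-3\right) = 0 \left(-3\right) = 0$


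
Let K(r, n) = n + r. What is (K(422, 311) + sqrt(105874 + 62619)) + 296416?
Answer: 297149 + 13*sqrt(997) ≈ 2.9756e+5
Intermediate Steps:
(K(422, 311) + sqrt(105874 + 62619)) + 296416 = ((311 + 422) + sqrt(105874 + 62619)) + 296416 = (733 + sqrt(168493)) + 296416 = (733 + 13*sqrt(997)) + 296416 = 297149 + 13*sqrt(997)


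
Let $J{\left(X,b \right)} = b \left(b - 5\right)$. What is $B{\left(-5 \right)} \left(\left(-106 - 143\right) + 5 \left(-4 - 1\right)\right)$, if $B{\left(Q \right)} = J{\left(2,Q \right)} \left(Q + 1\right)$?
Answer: $54800$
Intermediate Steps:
$J{\left(X,b \right)} = b \left(-5 + b\right)$
$B{\left(Q \right)} = Q \left(1 + Q\right) \left(-5 + Q\right)$ ($B{\left(Q \right)} = Q \left(-5 + Q\right) \left(Q + 1\right) = Q \left(-5 + Q\right) \left(1 + Q\right) = Q \left(1 + Q\right) \left(-5 + Q\right)$)
$B{\left(-5 \right)} \left(\left(-106 - 143\right) + 5 \left(-4 - 1\right)\right) = - 5 \left(1 - 5\right) \left(-5 - 5\right) \left(\left(-106 - 143\right) + 5 \left(-4 - 1\right)\right) = \left(-5\right) \left(-4\right) \left(-10\right) \left(\left(-106 - 143\right) + 5 \left(-5\right)\right) = - 200 \left(-249 - 25\right) = \left(-200\right) \left(-274\right) = 54800$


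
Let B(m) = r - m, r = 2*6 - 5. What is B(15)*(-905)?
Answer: 7240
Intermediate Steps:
r = 7 (r = 12 - 5 = 7)
B(m) = 7 - m
B(15)*(-905) = (7 - 1*15)*(-905) = (7 - 15)*(-905) = -8*(-905) = 7240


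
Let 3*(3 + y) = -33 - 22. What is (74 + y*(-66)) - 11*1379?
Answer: -13687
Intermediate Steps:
y = -64/3 (y = -3 + (-33 - 22)/3 = -3 + (1/3)*(-55) = -3 - 55/3 = -64/3 ≈ -21.333)
(74 + y*(-66)) - 11*1379 = (74 - 64/3*(-66)) - 11*1379 = (74 + 1408) - 1*15169 = 1482 - 15169 = -13687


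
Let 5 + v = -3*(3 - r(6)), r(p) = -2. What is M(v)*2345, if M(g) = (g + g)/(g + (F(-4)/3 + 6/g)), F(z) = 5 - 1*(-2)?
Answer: 402000/77 ≈ 5220.8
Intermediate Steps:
F(z) = 7 (F(z) = 5 + 2 = 7)
v = -20 (v = -5 - 3*(3 - 1*(-2)) = -5 - 3*(3 + 2) = -5 - 3*5 = -5 - 15 = -20)
M(g) = 2*g/(7/3 + g + 6/g) (M(g) = (g + g)/(g + (7/3 + 6/g)) = (2*g)/(g + (7*(⅓) + 6/g)) = (2*g)/(g + (7/3 + 6/g)) = (2*g)/(7/3 + g + 6/g) = 2*g/(7/3 + g + 6/g))
M(v)*2345 = (6*(-20)²/(18 + 3*(-20)² + 7*(-20)))*2345 = (6*400/(18 + 3*400 - 140))*2345 = (6*400/(18 + 1200 - 140))*2345 = (6*400/1078)*2345 = (6*400*(1/1078))*2345 = (1200/539)*2345 = 402000/77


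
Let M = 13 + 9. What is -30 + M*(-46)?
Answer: -1042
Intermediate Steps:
M = 22
-30 + M*(-46) = -30 + 22*(-46) = -30 - 1012 = -1042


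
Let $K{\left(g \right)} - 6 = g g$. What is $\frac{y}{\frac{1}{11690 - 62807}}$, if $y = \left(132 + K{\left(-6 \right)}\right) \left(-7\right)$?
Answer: $62260506$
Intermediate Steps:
$K{\left(g \right)} = 6 + g^{2}$ ($K{\left(g \right)} = 6 + g g = 6 + g^{2}$)
$y = -1218$ ($y = \left(132 + \left(6 + \left(-6\right)^{2}\right)\right) \left(-7\right) = \left(132 + \left(6 + 36\right)\right) \left(-7\right) = \left(132 + 42\right) \left(-7\right) = 174 \left(-7\right) = -1218$)
$\frac{y}{\frac{1}{11690 - 62807}} = - \frac{1218}{\frac{1}{11690 - 62807}} = - \frac{1218}{\frac{1}{-51117}} = - \frac{1218}{- \frac{1}{51117}} = \left(-1218\right) \left(-51117\right) = 62260506$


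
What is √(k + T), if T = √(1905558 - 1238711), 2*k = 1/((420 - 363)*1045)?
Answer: √(330 + 39312900*√666847)/6270 ≈ 28.576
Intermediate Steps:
k = 1/119130 (k = 1/(2*(((420 - 363)*1045))) = 1/(2*((57*1045))) = (½)/59565 = (½)*(1/59565) = 1/119130 ≈ 8.3942e-6)
T = √666847 ≈ 816.61
√(k + T) = √(1/119130 + √666847)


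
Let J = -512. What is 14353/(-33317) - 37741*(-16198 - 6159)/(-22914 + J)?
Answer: -28112405799607/780484042 ≈ -36019.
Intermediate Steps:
14353/(-33317) - 37741*(-16198 - 6159)/(-22914 + J) = 14353/(-33317) - 37741*(-16198 - 6159)/(-22914 - 512) = 14353*(-1/33317) - 37741/((-23426/(-22357))) = -14353/33317 - 37741/((-23426*(-1/22357))) = -14353/33317 - 37741/23426/22357 = -14353/33317 - 37741*22357/23426 = -14353/33317 - 843775537/23426 = -28112405799607/780484042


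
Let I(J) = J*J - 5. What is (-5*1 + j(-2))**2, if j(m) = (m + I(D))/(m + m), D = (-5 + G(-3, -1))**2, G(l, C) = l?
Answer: 16883881/16 ≈ 1.0552e+6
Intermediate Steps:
D = 64 (D = (-5 - 3)**2 = (-8)**2 = 64)
I(J) = -5 + J**2 (I(J) = J**2 - 5 = -5 + J**2)
j(m) = (4091 + m)/(2*m) (j(m) = (m + (-5 + 64**2))/(m + m) = (m + (-5 + 4096))/((2*m)) = (m + 4091)*(1/(2*m)) = (4091 + m)*(1/(2*m)) = (4091 + m)/(2*m))
(-5*1 + j(-2))**2 = (-5*1 + (1/2)*(4091 - 2)/(-2))**2 = (-5 + (1/2)*(-1/2)*4089)**2 = (-5 - 4089/4)**2 = (-4109/4)**2 = 16883881/16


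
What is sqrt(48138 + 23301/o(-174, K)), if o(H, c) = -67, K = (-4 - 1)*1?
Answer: sqrt(214530315)/67 ≈ 218.61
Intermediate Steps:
K = -5 (K = -5*1 = -5)
sqrt(48138 + 23301/o(-174, K)) = sqrt(48138 + 23301/(-67)) = sqrt(48138 + 23301*(-1/67)) = sqrt(48138 - 23301/67) = sqrt(3201945/67) = sqrt(214530315)/67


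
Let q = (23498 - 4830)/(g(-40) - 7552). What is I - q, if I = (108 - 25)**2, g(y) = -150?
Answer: 26538873/3851 ≈ 6891.4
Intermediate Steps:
I = 6889 (I = 83**2 = 6889)
q = -9334/3851 (q = (23498 - 4830)/(-150 - 7552) = 18668/(-7702) = 18668*(-1/7702) = -9334/3851 ≈ -2.4238)
I - q = 6889 - 1*(-9334/3851) = 6889 + 9334/3851 = 26538873/3851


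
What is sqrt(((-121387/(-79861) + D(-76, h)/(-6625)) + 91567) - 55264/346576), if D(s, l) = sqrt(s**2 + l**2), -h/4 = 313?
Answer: 2*sqrt(120266229761134989360699418750 - 792998501584167849865*sqrt(98330))/2292076585325 ≈ 302.60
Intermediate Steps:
h = -1252 (h = -4*313 = -1252)
D(s, l) = sqrt(l**2 + s**2)
sqrt(((-121387/(-79861) + D(-76, h)/(-6625)) + 91567) - 55264/346576) = sqrt(((-121387/(-79861) + sqrt((-1252)**2 + (-76)**2)/(-6625)) + 91567) - 55264/346576) = sqrt(((-121387*(-1/79861) + sqrt(1567504 + 5776)*(-1/6625)) + 91567) - 55264*1/346576) = sqrt(((121387/79861 + sqrt(1573280)*(-1/6625)) + 91567) - 3454/21661) = sqrt(((121387/79861 + (4*sqrt(98330))*(-1/6625)) + 91567) - 3454/21661) = sqrt(((121387/79861 - 4*sqrt(98330)/6625) + 91567) - 3454/21661) = sqrt((7312753574/79861 - 4*sqrt(98330)/6625) - 3454/21661) = sqrt(158401279326520/1729869121 - 4*sqrt(98330)/6625)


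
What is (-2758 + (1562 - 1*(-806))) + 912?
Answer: 522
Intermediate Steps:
(-2758 + (1562 - 1*(-806))) + 912 = (-2758 + (1562 + 806)) + 912 = (-2758 + 2368) + 912 = -390 + 912 = 522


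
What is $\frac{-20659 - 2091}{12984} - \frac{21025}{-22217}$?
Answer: $- \frac{116224075}{144232764} \approx -0.80581$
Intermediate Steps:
$\frac{-20659 - 2091}{12984} - \frac{21025}{-22217} = \left(-22750\right) \frac{1}{12984} - - \frac{21025}{22217} = - \frac{11375}{6492} + \frac{21025}{22217} = - \frac{116224075}{144232764}$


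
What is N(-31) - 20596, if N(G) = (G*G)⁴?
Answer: 852891016845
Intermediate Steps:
N(G) = G⁸ (N(G) = (G²)⁴ = G⁸)
N(-31) - 20596 = (-31)⁸ - 20596 = 852891037441 - 20596 = 852891016845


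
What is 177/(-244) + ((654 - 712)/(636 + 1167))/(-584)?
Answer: -11647397/16057518 ≈ -0.72536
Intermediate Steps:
177/(-244) + ((654 - 712)/(636 + 1167))/(-584) = 177*(-1/244) - 58/1803*(-1/584) = -177/244 - 58*1/1803*(-1/584) = -177/244 - 58/1803*(-1/584) = -177/244 + 29/526476 = -11647397/16057518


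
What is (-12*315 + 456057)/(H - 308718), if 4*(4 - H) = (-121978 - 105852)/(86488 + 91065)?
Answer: -160606276362/109626079769 ≈ -1.4650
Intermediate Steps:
H = 1534339/355106 (H = 4 - (-121978 - 105852)/(4*(86488 + 91065)) = 4 - (-113915)/(2*177553) = 4 - 1/4*(-227830/177553) = 4 + 113915/355106 = 1534339/355106 ≈ 4.3208)
(-12*315 + 456057)/(H - 308718) = (-12*315 + 456057)/(1534339/355106 - 308718) = (-3780 + 456057)/(-109626079769/355106) = 452277*(-355106/109626079769) = -160606276362/109626079769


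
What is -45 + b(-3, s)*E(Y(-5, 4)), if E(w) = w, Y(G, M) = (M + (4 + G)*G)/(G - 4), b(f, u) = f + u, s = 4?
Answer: -46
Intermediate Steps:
Y(G, M) = (M + G*(4 + G))/(-4 + G)
-45 + b(-3, s)*E(Y(-5, 4)) = -45 + (-3 + 4)*((4 + (-5)² + 4*(-5))/(-4 - 5)) = -45 + 1*((4 + 25 - 20)/(-9)) = -45 + 1*(-⅑*9) = -45 + 1*(-1) = -45 - 1 = -46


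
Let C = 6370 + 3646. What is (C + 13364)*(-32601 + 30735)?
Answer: -43627080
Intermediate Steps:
C = 10016
(C + 13364)*(-32601 + 30735) = (10016 + 13364)*(-32601 + 30735) = 23380*(-1866) = -43627080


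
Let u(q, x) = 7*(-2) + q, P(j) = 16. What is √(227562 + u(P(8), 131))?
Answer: 2*√56891 ≈ 477.04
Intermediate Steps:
u(q, x) = -14 + q
√(227562 + u(P(8), 131)) = √(227562 + (-14 + 16)) = √(227562 + 2) = √227564 = 2*√56891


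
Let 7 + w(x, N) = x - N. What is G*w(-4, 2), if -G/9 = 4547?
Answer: 531999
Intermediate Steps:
G = -40923 (G = -9*4547 = -40923)
w(x, N) = -7 + x - N (w(x, N) = -7 + (x - N) = -7 + x - N)
G*w(-4, 2) = -40923*(-7 - 4 - 1*2) = -40923*(-7 - 4 - 2) = -40923*(-13) = 531999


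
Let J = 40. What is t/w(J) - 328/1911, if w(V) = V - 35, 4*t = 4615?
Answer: 1762541/7644 ≈ 230.58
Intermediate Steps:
t = 4615/4 (t = (1/4)*4615 = 4615/4 ≈ 1153.8)
w(V) = -35 + V
t/w(J) - 328/1911 = 4615/(4*(-35 + 40)) - 328/1911 = (4615/4)/5 - 328*1/1911 = (4615/4)*(1/5) - 328/1911 = 923/4 - 328/1911 = 1762541/7644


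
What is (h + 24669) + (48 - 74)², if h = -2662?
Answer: 22683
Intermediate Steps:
(h + 24669) + (48 - 74)² = (-2662 + 24669) + (48 - 74)² = 22007 + (-26)² = 22007 + 676 = 22683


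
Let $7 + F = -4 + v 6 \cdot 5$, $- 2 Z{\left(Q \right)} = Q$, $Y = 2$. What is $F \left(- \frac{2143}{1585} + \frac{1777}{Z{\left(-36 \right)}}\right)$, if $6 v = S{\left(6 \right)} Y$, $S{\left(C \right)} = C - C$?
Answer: $- \frac{30557681}{28530} \approx -1071.1$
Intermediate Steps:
$Z{\left(Q \right)} = - \frac{Q}{2}$
$S{\left(C \right)} = 0$
$v = 0$ ($v = \frac{0 \cdot 2}{6} = \frac{1}{6} \cdot 0 = 0$)
$F = -11$ ($F = -7 - \left(4 + 0 \cdot 6 \cdot 5\right) = -7 + \left(-4 + 0 \cdot 30\right) = -7 + \left(-4 + 0\right) = -7 - 4 = -11$)
$F \left(- \frac{2143}{1585} + \frac{1777}{Z{\left(-36 \right)}}\right) = - 11 \left(- \frac{2143}{1585} + \frac{1777}{\left(- \frac{1}{2}\right) \left(-36\right)}\right) = - 11 \left(\left(-2143\right) \frac{1}{1585} + \frac{1777}{18}\right) = - 11 \left(- \frac{2143}{1585} + 1777 \cdot \frac{1}{18}\right) = - 11 \left(- \frac{2143}{1585} + \frac{1777}{18}\right) = \left(-11\right) \frac{2777971}{28530} = - \frac{30557681}{28530}$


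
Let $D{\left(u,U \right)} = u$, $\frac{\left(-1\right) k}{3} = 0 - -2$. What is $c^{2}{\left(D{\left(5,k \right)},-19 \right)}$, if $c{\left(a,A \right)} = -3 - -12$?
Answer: $81$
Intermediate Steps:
$k = -6$ ($k = - 3 \left(0 - -2\right) = - 3 \left(0 + 2\right) = \left(-3\right) 2 = -6$)
$c{\left(a,A \right)} = 9$ ($c{\left(a,A \right)} = -3 + 12 = 9$)
$c^{2}{\left(D{\left(5,k \right)},-19 \right)} = 9^{2} = 81$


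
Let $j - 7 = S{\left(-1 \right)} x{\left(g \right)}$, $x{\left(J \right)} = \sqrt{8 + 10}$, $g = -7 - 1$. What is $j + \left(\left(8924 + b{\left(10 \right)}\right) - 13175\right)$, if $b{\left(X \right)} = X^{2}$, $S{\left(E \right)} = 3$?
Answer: $-4144 + 9 \sqrt{2} \approx -4131.3$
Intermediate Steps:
$g = -8$
$x{\left(J \right)} = 3 \sqrt{2}$ ($x{\left(J \right)} = \sqrt{18} = 3 \sqrt{2}$)
$j = 7 + 9 \sqrt{2}$ ($j = 7 + 3 \cdot 3 \sqrt{2} = 7 + 9 \sqrt{2} \approx 19.728$)
$j + \left(\left(8924 + b{\left(10 \right)}\right) - 13175\right) = \left(7 + 9 \sqrt{2}\right) - \left(4251 - 100\right) = \left(7 + 9 \sqrt{2}\right) + \left(\left(8924 + 100\right) - 13175\right) = \left(7 + 9 \sqrt{2}\right) + \left(9024 - 13175\right) = \left(7 + 9 \sqrt{2}\right) - 4151 = -4144 + 9 \sqrt{2}$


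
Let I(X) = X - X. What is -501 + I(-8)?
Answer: -501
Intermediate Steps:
I(X) = 0
-501 + I(-8) = -501 + 0 = -501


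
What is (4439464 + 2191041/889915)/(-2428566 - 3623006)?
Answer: -3950747796601/5385384696380 ≈ -0.73361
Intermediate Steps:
(4439464 + 2191041/889915)/(-2428566 - 3623006) = (4439464 + 2191041*(1/889915))/(-6051572) = (4439464 + 2191041/889915)*(-1/6051572) = (3950747796601/889915)*(-1/6051572) = -3950747796601/5385384696380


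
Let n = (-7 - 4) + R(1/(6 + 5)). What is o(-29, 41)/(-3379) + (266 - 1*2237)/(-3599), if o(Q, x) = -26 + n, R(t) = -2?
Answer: 6800370/12161021 ≈ 0.55919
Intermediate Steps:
n = -13 (n = (-7 - 4) - 2 = -11 - 2 = -13)
o(Q, x) = -39 (o(Q, x) = -26 - 13 = -39)
o(-29, 41)/(-3379) + (266 - 1*2237)/(-3599) = -39/(-3379) + (266 - 1*2237)/(-3599) = -39*(-1/3379) + (266 - 2237)*(-1/3599) = 39/3379 - 1971*(-1/3599) = 39/3379 + 1971/3599 = 6800370/12161021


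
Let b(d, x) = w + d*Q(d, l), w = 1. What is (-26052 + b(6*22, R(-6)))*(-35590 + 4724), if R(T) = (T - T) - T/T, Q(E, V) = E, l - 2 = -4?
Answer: 266280982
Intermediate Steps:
l = -2 (l = 2 - 4 = -2)
R(T) = -1 (R(T) = 0 - 1*1 = 0 - 1 = -1)
b(d, x) = 1 + d**2 (b(d, x) = 1 + d*d = 1 + d**2)
(-26052 + b(6*22, R(-6)))*(-35590 + 4724) = (-26052 + (1 + (6*22)**2))*(-35590 + 4724) = (-26052 + (1 + 132**2))*(-30866) = (-26052 + (1 + 17424))*(-30866) = (-26052 + 17425)*(-30866) = -8627*(-30866) = 266280982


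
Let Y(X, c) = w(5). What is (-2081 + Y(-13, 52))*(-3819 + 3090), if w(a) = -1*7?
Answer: 1522152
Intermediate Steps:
w(a) = -7
Y(X, c) = -7
(-2081 + Y(-13, 52))*(-3819 + 3090) = (-2081 - 7)*(-3819 + 3090) = -2088*(-729) = 1522152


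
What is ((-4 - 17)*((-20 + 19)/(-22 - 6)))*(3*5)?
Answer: -45/4 ≈ -11.250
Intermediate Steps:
((-4 - 17)*((-20 + 19)/(-22 - 6)))*(3*5) = -(-21)/(-28)*15 = -(-21)*(-1)/28*15 = -21*1/28*15 = -3/4*15 = -45/4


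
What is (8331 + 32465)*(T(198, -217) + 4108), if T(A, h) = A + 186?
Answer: 183255632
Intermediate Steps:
T(A, h) = 186 + A
(8331 + 32465)*(T(198, -217) + 4108) = (8331 + 32465)*((186 + 198) + 4108) = 40796*(384 + 4108) = 40796*4492 = 183255632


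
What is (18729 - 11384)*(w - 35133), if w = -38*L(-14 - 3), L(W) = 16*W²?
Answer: -1548656525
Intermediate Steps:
w = -175712 (w = -608*(-14 - 3)² = -608*(-17)² = -608*289 = -38*4624 = -175712)
(18729 - 11384)*(w - 35133) = (18729 - 11384)*(-175712 - 35133) = 7345*(-210845) = -1548656525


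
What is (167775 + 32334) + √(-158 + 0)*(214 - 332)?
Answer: 200109 - 118*I*√158 ≈ 2.0011e+5 - 1483.2*I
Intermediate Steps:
(167775 + 32334) + √(-158 + 0)*(214 - 332) = 200109 + √(-158)*(-118) = 200109 + (I*√158)*(-118) = 200109 - 118*I*√158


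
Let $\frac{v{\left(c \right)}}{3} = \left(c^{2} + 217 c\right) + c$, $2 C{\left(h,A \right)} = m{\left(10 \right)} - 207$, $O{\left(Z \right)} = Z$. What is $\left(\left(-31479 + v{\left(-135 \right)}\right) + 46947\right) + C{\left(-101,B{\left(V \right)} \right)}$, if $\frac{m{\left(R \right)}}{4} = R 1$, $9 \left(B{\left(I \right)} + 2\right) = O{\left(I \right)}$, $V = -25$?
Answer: $- \frac{36461}{2} \approx -18231.0$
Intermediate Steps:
$B{\left(I \right)} = -2 + \frac{I}{9}$
$m{\left(R \right)} = 4 R$ ($m{\left(R \right)} = 4 R 1 = 4 R$)
$C{\left(h,A \right)} = - \frac{167}{2}$ ($C{\left(h,A \right)} = \frac{4 \cdot 10 - 207}{2} = \frac{40 - 207}{2} = \frac{1}{2} \left(-167\right) = - \frac{167}{2}$)
$v{\left(c \right)} = 3 c^{2} + 654 c$ ($v{\left(c \right)} = 3 \left(\left(c^{2} + 217 c\right) + c\right) = 3 \left(c^{2} + 218 c\right) = 3 c^{2} + 654 c$)
$\left(\left(-31479 + v{\left(-135 \right)}\right) + 46947\right) + C{\left(-101,B{\left(V \right)} \right)} = \left(\left(-31479 + 3 \left(-135\right) \left(218 - 135\right)\right) + 46947\right) - \frac{167}{2} = \left(\left(-31479 + 3 \left(-135\right) 83\right) + 46947\right) - \frac{167}{2} = \left(\left(-31479 - 33615\right) + 46947\right) - \frac{167}{2} = \left(-65094 + 46947\right) - \frac{167}{2} = -18147 - \frac{167}{2} = - \frac{36461}{2}$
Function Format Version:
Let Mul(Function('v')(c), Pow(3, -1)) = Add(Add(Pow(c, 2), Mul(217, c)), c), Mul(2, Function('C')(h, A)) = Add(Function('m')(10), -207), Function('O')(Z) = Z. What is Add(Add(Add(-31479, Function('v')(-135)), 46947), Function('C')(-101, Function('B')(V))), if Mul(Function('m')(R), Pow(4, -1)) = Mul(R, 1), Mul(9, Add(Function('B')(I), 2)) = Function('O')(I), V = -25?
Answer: Rational(-36461, 2) ≈ -18231.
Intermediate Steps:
Function('B')(I) = Add(-2, Mul(Rational(1, 9), I))
Function('m')(R) = Mul(4, R) (Function('m')(R) = Mul(4, Mul(R, 1)) = Mul(4, R))
Function('C')(h, A) = Rational(-167, 2) (Function('C')(h, A) = Mul(Rational(1, 2), Add(Mul(4, 10), -207)) = Mul(Rational(1, 2), Add(40, -207)) = Mul(Rational(1, 2), -167) = Rational(-167, 2))
Function('v')(c) = Add(Mul(3, Pow(c, 2)), Mul(654, c)) (Function('v')(c) = Mul(3, Add(Add(Pow(c, 2), Mul(217, c)), c)) = Mul(3, Add(Pow(c, 2), Mul(218, c))) = Add(Mul(3, Pow(c, 2)), Mul(654, c)))
Add(Add(Add(-31479, Function('v')(-135)), 46947), Function('C')(-101, Function('B')(V))) = Add(Add(Add(-31479, Mul(3, -135, Add(218, -135))), 46947), Rational(-167, 2)) = Add(Add(Add(-31479, Mul(3, -135, 83)), 46947), Rational(-167, 2)) = Add(Add(Add(-31479, -33615), 46947), Rational(-167, 2)) = Add(Add(-65094, 46947), Rational(-167, 2)) = Add(-18147, Rational(-167, 2)) = Rational(-36461, 2)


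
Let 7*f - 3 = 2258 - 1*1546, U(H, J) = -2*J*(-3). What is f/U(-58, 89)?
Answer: 715/3738 ≈ 0.19128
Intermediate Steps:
U(H, J) = 6*J
f = 715/7 (f = 3/7 + (2258 - 1*1546)/7 = 3/7 + (2258 - 1546)/7 = 3/7 + (⅐)*712 = 3/7 + 712/7 = 715/7 ≈ 102.14)
f/U(-58, 89) = 715/(7*((6*89))) = (715/7)/534 = (715/7)*(1/534) = 715/3738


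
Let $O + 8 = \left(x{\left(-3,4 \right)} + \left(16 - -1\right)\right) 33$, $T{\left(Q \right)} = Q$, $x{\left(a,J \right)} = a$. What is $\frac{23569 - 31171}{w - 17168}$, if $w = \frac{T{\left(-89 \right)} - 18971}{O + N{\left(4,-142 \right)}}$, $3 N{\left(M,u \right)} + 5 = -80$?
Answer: $\frac{4853877}{10990358} \approx 0.44165$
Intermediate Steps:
$N{\left(M,u \right)} = - \frac{85}{3}$ ($N{\left(M,u \right)} = - \frac{5}{3} + \frac{1}{3} \left(-80\right) = - \frac{5}{3} - \frac{80}{3} = - \frac{85}{3}$)
$O = 454$ ($O = -8 + \left(-3 + \left(16 - -1\right)\right) 33 = -8 + \left(-3 + \left(16 + 1\right)\right) 33 = -8 + \left(-3 + 17\right) 33 = -8 + 14 \cdot 33 = -8 + 462 = 454$)
$w = - \frac{57180}{1277}$ ($w = \frac{-89 - 18971}{454 - \frac{85}{3}} = - \frac{19060}{\frac{1277}{3}} = \left(-19060\right) \frac{3}{1277} = - \frac{57180}{1277} \approx -44.777$)
$\frac{23569 - 31171}{w - 17168} = \frac{23569 - 31171}{- \frac{57180}{1277} - 17168} = - \frac{7602}{- \frac{21980716}{1277}} = \left(-7602\right) \left(- \frac{1277}{21980716}\right) = \frac{4853877}{10990358}$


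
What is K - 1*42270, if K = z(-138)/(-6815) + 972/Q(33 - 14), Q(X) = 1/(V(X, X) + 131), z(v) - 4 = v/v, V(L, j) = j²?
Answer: 594205301/1363 ≈ 4.3595e+5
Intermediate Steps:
z(v) = 5 (z(v) = 4 + v/v = 4 + 1 = 5)
Q(X) = 1/(131 + X²) (Q(X) = 1/(X² + 131) = 1/(131 + X²))
K = 651819311/1363 (K = 5/(-6815) + 972/(1/(131 + (33 - 14)²)) = 5*(-1/6815) + 972/(1/(131 + 19²)) = -1/1363 + 972/(1/(131 + 361)) = -1/1363 + 972/(1/492) = -1/1363 + 972*492 = -1/1363 + 478224 = 651819311/1363 ≈ 4.7822e+5)
K - 1*42270 = 651819311/1363 - 1*42270 = 651819311/1363 - 42270 = 594205301/1363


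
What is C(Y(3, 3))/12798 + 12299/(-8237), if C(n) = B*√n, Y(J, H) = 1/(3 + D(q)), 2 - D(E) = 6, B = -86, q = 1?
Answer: -12299/8237 - 43*I/6399 ≈ -1.4931 - 0.0067198*I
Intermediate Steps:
D(E) = -4 (D(E) = 2 - 1*6 = 2 - 6 = -4)
Y(J, H) = -1 (Y(J, H) = 1/(3 - 4) = 1/(-1) = -1)
C(n) = -86*√n
C(Y(3, 3))/12798 + 12299/(-8237) = -86*I/12798 + 12299/(-8237) = -86*I*(1/12798) + 12299*(-1/8237) = -43*I/6399 - 12299/8237 = -12299/8237 - 43*I/6399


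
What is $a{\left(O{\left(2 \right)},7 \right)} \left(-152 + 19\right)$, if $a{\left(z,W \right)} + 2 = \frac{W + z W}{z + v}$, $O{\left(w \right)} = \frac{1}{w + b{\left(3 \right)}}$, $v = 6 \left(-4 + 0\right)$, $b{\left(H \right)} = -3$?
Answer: $266$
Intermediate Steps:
$v = -24$ ($v = 6 \left(-4\right) = -24$)
$O{\left(w \right)} = \frac{1}{-3 + w}$ ($O{\left(w \right)} = \frac{1}{w - 3} = \frac{1}{-3 + w}$)
$a{\left(z,W \right)} = -2 + \frac{W + W z}{-24 + z}$ ($a{\left(z,W \right)} = -2 + \frac{W + z W}{z - 24} = -2 + \frac{W + W z}{-24 + z}$)
$a{\left(O{\left(2 \right)},7 \right)} \left(-152 + 19\right) = \frac{48 + 7 - \frac{2}{-3 + 2} + \frac{7}{-3 + 2}}{-24 + \frac{1}{-3 + 2}} \left(-152 + 19\right) = \frac{48 + 7 - \frac{2}{-1} + \frac{7}{-1}}{-24 + \frac{1}{-1}} \left(-133\right) = \frac{48 + 7 - -2 + 7 \left(-1\right)}{-24 - 1} \left(-133\right) = \frac{48 + 7 + 2 - 7}{-25} \left(-133\right) = \left(- \frac{1}{25}\right) 50 \left(-133\right) = \left(-2\right) \left(-133\right) = 266$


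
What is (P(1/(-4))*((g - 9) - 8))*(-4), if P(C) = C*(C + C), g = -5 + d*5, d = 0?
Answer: 11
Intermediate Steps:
g = -5 (g = -5 + 0*5 = -5 + 0 = -5)
P(C) = 2*C**2 (P(C) = C*(2*C) = 2*C**2)
(P(1/(-4))*((g - 9) - 8))*(-4) = ((2*(1/(-4))**2)*((-5 - 9) - 8))*(-4) = ((2*(-1/4)**2)*(-14 - 8))*(-4) = ((2*(1/16))*(-22))*(-4) = ((1/8)*(-22))*(-4) = -11/4*(-4) = 11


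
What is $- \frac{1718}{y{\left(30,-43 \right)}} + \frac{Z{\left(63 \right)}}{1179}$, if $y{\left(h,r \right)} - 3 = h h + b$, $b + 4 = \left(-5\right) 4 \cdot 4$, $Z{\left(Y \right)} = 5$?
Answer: $- \frac{224603}{107289} \approx -2.0934$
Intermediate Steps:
$b = -84$ ($b = -4 + \left(-5\right) 4 \cdot 4 = -4 - 80 = -84$)
$y{\left(h,r \right)} = -81 + h^{2}$ ($y{\left(h,r \right)} = 3 + \left(h h - 84\right) = 3 + \left(h^{2} - 84\right) = 3 + \left(-84 + h^{2}\right) = -81 + h^{2}$)
$- \frac{1718}{y{\left(30,-43 \right)}} + \frac{Z{\left(63 \right)}}{1179} = - \frac{1718}{-81 + 30^{2}} + \frac{5}{1179} = - \frac{1718}{-81 + 900} + 5 \cdot \frac{1}{1179} = - \frac{1718}{819} + \frac{5}{1179} = - \frac{224603}{107289}$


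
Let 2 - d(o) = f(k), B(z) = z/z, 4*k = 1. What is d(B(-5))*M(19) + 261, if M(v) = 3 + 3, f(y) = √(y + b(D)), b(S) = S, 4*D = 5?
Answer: 273 - 3*√6 ≈ 265.65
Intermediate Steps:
D = 5/4 (D = (¼)*5 = 5/4 ≈ 1.2500)
k = ¼ (k = (¼)*1 = ¼ ≈ 0.25000)
f(y) = √(5/4 + y) (f(y) = √(y + 5/4) = √(5/4 + y))
B(z) = 1
d(o) = 2 - √6/2 (d(o) = 2 - √(5 + 4*(¼))/2 = 2 - √(5 + 1)/2 = 2 - √6/2)
M(v) = 6
d(B(-5))*M(19) + 261 = (2 - √6/2)*6 + 261 = (12 - 3*√6) + 261 = 273 - 3*√6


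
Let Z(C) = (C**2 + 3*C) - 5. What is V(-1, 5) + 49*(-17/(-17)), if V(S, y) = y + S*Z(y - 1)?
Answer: 31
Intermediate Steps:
Z(C) = -5 + C**2 + 3*C
V(S, y) = y + S*(-8 + (-1 + y)**2 + 3*y) (V(S, y) = y + S*(-5 + (y - 1)**2 + 3*(y - 1)) = y + S*(-5 + (-1 + y)**2 + 3*(-1 + y)) = y + S*(-5 + (-1 + y)**2 + (-3 + 3*y)) = y + S*(-8 + (-1 + y)**2 + 3*y))
V(-1, 5) + 49*(-17/(-17)) = (5 - (-8 + (-1 + 5)**2 + 3*5)) + 49*(-17/(-17)) = (5 - (-8 + 4**2 + 15)) + 49*(-17*(-1/17)) = (5 - (-8 + 16 + 15)) + 49*1 = (5 - 1*23) + 49 = (5 - 23) + 49 = -18 + 49 = 31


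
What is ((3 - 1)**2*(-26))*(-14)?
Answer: 1456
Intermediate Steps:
((3 - 1)**2*(-26))*(-14) = (2**2*(-26))*(-14) = (4*(-26))*(-14) = -104*(-14) = 1456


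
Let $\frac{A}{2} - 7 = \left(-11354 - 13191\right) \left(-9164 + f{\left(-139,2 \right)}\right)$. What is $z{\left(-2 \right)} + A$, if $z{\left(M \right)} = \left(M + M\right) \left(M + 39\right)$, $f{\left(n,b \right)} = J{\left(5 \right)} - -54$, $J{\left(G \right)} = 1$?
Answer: $447160676$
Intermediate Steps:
$f{\left(n,b \right)} = 55$ ($f{\left(n,b \right)} = 1 - -54 = 1 + 54 = 55$)
$z{\left(M \right)} = 2 M \left(39 + M\right)$
$A = 447160824$ ($A = 14 + 2 \left(-11354 - 13191\right) \left(-9164 + 55\right) = 14 + 2 \left(\left(-24545\right) \left(-9109\right)\right) = 14 + 2 \cdot 223580405 = 14 + 447160810 = 447160824$)
$z{\left(-2 \right)} + A = 2 \left(-2\right) \left(39 - 2\right) + 447160824 = 2 \left(-2\right) 37 + 447160824 = -148 + 447160824 = 447160676$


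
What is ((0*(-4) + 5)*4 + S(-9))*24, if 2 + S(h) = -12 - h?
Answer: 360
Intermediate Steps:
S(h) = -14 - h (S(h) = -2 + (-12 - h) = -14 - h)
((0*(-4) + 5)*4 + S(-9))*24 = ((0*(-4) + 5)*4 + (-14 - 1*(-9)))*24 = ((0 + 5)*4 + (-14 + 9))*24 = (5*4 - 5)*24 = (20 - 5)*24 = 15*24 = 360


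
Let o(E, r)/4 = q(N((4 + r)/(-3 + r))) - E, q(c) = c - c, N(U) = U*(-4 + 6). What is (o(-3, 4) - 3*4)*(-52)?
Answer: 0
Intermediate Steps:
N(U) = 2*U (N(U) = U*2 = 2*U)
q(c) = 0
o(E, r) = -4*E (o(E, r) = 4*(0 - E) = 4*(-E) = -4*E)
(o(-3, 4) - 3*4)*(-52) = (-4*(-3) - 3*4)*(-52) = (12 - 12)*(-52) = 0*(-52) = 0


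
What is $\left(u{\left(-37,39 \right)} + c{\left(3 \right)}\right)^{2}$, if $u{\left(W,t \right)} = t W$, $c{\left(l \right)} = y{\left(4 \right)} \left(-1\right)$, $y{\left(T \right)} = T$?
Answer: $2093809$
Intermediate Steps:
$c{\left(l \right)} = -4$ ($c{\left(l \right)} = 4 \left(-1\right) = -4$)
$u{\left(W,t \right)} = W t$
$\left(u{\left(-37,39 \right)} + c{\left(3 \right)}\right)^{2} = \left(\left(-37\right) 39 - 4\right)^{2} = \left(-1443 - 4\right)^{2} = \left(-1447\right)^{2} = 2093809$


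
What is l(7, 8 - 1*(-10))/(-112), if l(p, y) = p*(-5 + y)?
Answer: -13/16 ≈ -0.81250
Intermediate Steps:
l(7, 8 - 1*(-10))/(-112) = (7*(-5 + (8 - 1*(-10))))/(-112) = (7*(-5 + (8 + 10)))*(-1/112) = (7*(-5 + 18))*(-1/112) = (7*13)*(-1/112) = 91*(-1/112) = -13/16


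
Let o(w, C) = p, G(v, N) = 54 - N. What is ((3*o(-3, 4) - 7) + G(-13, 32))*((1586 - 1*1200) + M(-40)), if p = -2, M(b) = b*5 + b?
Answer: 1314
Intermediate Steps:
M(b) = 6*b (M(b) = 5*b + b = 6*b)
o(w, C) = -2
((3*o(-3, 4) - 7) + G(-13, 32))*((1586 - 1*1200) + M(-40)) = ((3*(-2) - 7) + (54 - 1*32))*((1586 - 1*1200) + 6*(-40)) = ((-6 - 7) + (54 - 32))*((1586 - 1200) - 240) = (-13 + 22)*(386 - 240) = 9*146 = 1314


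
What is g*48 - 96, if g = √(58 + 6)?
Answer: 288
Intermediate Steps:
g = 8 (g = √64 = 8)
g*48 - 96 = 8*48 - 96 = 384 - 96 = 288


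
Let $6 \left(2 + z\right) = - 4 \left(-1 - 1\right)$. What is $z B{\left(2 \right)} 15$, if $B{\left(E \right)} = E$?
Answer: $-20$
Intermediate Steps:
$z = - \frac{2}{3}$ ($z = -2 + \frac{\left(-4\right) \left(-1 - 1\right)}{6} = -2 + \frac{\left(-4\right) \left(-2\right)}{6} = -2 + \frac{1}{6} \cdot 8 = -2 + \frac{4}{3} = - \frac{2}{3} \approx -0.66667$)
$z B{\left(2 \right)} 15 = \left(- \frac{2}{3}\right) 2 \cdot 15 = \left(- \frac{4}{3}\right) 15 = -20$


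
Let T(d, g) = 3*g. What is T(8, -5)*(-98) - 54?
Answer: 1416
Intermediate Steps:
T(8, -5)*(-98) - 54 = (3*(-5))*(-98) - 54 = -15*(-98) - 54 = 1470 - 54 = 1416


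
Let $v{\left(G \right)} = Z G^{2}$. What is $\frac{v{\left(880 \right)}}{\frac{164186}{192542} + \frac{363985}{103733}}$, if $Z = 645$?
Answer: $\frac{873271488782000}{7625517} \approx 1.1452 \cdot 10^{8}$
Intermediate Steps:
$v{\left(G \right)} = 645 G^{2}$
$\frac{v{\left(880 \right)}}{\frac{164186}{192542} + \frac{363985}{103733}} = \frac{645 \cdot 880^{2}}{\frac{164186}{192542} + \frac{363985}{103733}} = \frac{645 \cdot 774400}{164186 \cdot \frac{1}{192542} + 363985 \cdot \frac{1}{103733}} = \frac{499488000}{\frac{4829}{5663} + \frac{363985}{103733}} = \frac{499488000}{\frac{366024816}{83919997}} = 499488000 \cdot \frac{83919997}{366024816} = \frac{873271488782000}{7625517}$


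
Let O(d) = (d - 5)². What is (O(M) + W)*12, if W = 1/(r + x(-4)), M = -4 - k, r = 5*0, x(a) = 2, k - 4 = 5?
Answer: 3894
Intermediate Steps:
k = 9 (k = 4 + 5 = 9)
r = 0
M = -13 (M = -4 - 1*9 = -4 - 9 = -13)
W = ½ (W = 1/(0 + 2) = 1/2 = ½ ≈ 0.50000)
O(d) = (-5 + d)²
(O(M) + W)*12 = ((-5 - 13)² + ½)*12 = ((-18)² + ½)*12 = (324 + ½)*12 = (649/2)*12 = 3894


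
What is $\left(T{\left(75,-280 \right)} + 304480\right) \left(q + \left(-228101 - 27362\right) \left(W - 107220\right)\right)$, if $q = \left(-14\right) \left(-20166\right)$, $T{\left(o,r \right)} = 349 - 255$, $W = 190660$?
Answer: $-6492162446311304$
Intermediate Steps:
$T{\left(o,r \right)} = 94$
$q = 282324$
$\left(T{\left(75,-280 \right)} + 304480\right) \left(q + \left(-228101 - 27362\right) \left(W - 107220\right)\right) = \left(94 + 304480\right) \left(282324 + \left(-228101 - 27362\right) \left(190660 - 107220\right)\right) = 304574 \left(282324 - 21315832720\right) = 304574 \left(-21315550396\right) = -6492162446311304$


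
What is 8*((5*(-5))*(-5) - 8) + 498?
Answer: 1434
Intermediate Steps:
8*((5*(-5))*(-5) - 8) + 498 = 8*(-25*(-5) - 8) + 498 = 8*(125 - 8) + 498 = 8*117 + 498 = 936 + 498 = 1434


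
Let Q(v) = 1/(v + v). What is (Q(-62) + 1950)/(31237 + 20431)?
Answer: 241799/6406832 ≈ 0.037741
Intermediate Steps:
Q(v) = 1/(2*v)
(Q(-62) + 1950)/(31237 + 20431) = ((1/2)/(-62) + 1950)/(31237 + 20431) = ((1/2)*(-1/62) + 1950)/51668 = (-1/124 + 1950)*(1/51668) = (241799/124)*(1/51668) = 241799/6406832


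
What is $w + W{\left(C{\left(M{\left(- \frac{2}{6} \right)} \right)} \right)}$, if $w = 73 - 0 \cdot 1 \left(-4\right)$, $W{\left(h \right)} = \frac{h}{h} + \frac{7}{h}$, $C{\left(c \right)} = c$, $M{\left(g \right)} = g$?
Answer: $53$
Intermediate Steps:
$W{\left(h \right)} = 1 + \frac{7}{h}$
$w = 73$ ($w = 73 - 0 \left(-4\right) = 73 - 0 = 73 + 0 = 73$)
$w + W{\left(C{\left(M{\left(- \frac{2}{6} \right)} \right)} \right)} = 73 + \frac{7 - \frac{2}{6}}{\left(-2\right) \frac{1}{6}} = 73 + \frac{7 - \frac{1}{3}}{\left(-2\right) \frac{1}{6}} = 73 + \frac{7 - \frac{1}{3}}{- \frac{1}{3}} = 73 - 20 = 53$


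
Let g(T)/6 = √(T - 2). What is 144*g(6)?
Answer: 1728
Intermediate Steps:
g(T) = 6*√(-2 + T) (g(T) = 6*√(T - 2) = 6*√(-2 + T))
144*g(6) = 144*(6*√(-2 + 6)) = 144*(6*√4) = 144*(6*2) = 144*12 = 1728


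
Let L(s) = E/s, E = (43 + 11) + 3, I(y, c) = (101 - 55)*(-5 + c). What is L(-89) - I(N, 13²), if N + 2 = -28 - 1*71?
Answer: -671473/89 ≈ -7544.6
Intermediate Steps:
N = -101 (N = -2 + (-28 - 1*71) = -2 + (-28 - 71) = -2 - 99 = -101)
I(y, c) = -230 + 46*c (I(y, c) = 46*(-5 + c) = -230 + 46*c)
E = 57 (E = 54 + 3 = 57)
L(s) = 57/s
L(-89) - I(N, 13²) = 57/(-89) - (-230 + 46*13²) = 57*(-1/89) - (-230 + 46*169) = -57/89 - (-230 + 7774) = -57/89 - 1*7544 = -57/89 - 7544 = -671473/89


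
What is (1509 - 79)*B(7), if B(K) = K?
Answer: 10010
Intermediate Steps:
(1509 - 79)*B(7) = (1509 - 79)*7 = 1430*7 = 10010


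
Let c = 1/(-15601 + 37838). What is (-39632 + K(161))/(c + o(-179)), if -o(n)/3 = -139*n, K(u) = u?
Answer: 877716627/1659836390 ≈ 0.52880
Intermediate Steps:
c = 1/22237 ≈ 4.4970e-5
o(n) = 417*n (o(n) = -(-417)*n = 417*n)
(-39632 + K(161))/(c + o(-179)) = (-39632 + 161)/(1/22237 + 417*(-179)) = -39471/(1/22237 - 74643) = -39471/(-1659836390/22237) = -39471*(-22237/1659836390) = 877716627/1659836390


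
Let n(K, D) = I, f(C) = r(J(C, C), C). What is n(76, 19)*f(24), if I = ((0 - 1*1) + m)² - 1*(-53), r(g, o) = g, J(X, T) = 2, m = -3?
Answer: 138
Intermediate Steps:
f(C) = 2
I = 69 (I = ((0 - 1*1) - 3)² - 1*(-53) = ((0 - 1) - 3)² + 53 = (-1 - 3)² + 53 = (-4)² + 53 = 16 + 53 = 69)
n(K, D) = 69
n(76, 19)*f(24) = 69*2 = 138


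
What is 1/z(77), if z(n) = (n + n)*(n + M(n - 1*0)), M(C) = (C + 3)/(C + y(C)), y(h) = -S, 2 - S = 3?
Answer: 39/468622 ≈ 8.3223e-5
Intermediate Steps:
S = -1 (S = 2 - 1*3 = 2 - 3 = -1)
y(h) = 1 (y(h) = -1*(-1) = 1)
M(C) = (3 + C)/(1 + C) (M(C) = (C + 3)/(C + 1) = (3 + C)/(1 + C))
z(n) = 2*n*(n + (3 + n)/(1 + n)) (z(n) = (n + n)*(n + (3 + (n - 1*0))/(1 + (n - 1*0))) = (2*n)*(n + (3 + (n + 0))/(1 + (n + 0))) = (2*n)*(n + (3 + n)/(1 + n)) = 2*n*(n + (3 + n)/(1 + n)))
1/z(77) = 1/(2*77*(3 + 77 + 77*(1 + 77))/(1 + 77)) = 1/(2*77*(3 + 77 + 77*78)/78) = 1/(2*77*(1/78)*(3 + 77 + 6006)) = 1/(2*77*(1/78)*6086) = 1/(468622/39) = 39/468622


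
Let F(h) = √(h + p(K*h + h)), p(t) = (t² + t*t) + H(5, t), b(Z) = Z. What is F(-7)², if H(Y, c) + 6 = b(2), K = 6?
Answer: 4791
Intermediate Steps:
H(Y, c) = -4 (H(Y, c) = -6 + 2 = -4)
p(t) = -4 + 2*t² (p(t) = (t² + t*t) - 4 = (t² + t²) - 4 = 2*t² - 4 = -4 + 2*t²)
F(h) = √(-4 + h + 98*h²) (F(h) = √(h + (-4 + 2*(6*h + h)²)) = √(h + (-4 + 2*(7*h)²)) = √(h + (-4 + 2*(49*h²))) = √(h + (-4 + 98*h²)) = √(-4 + h + 98*h²))
F(-7)² = (√(-4 - 7 + 98*(-7)²))² = (√(-4 - 7 + 98*49))² = (√(-4 - 7 + 4802))² = (√4791)² = 4791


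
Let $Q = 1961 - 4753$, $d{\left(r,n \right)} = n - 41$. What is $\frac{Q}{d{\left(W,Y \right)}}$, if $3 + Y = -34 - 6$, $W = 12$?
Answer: $\frac{698}{21} \approx 33.238$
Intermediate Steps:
$Y = -43$ ($Y = -3 - 40 = -43$)
$d{\left(r,n \right)} = -41 + n$ ($d{\left(r,n \right)} = n - 41 = -41 + n$)
$Q = -2792$
$\frac{Q}{d{\left(W,Y \right)}} = - \frac{2792}{-41 - 43} = - \frac{2792}{-84} = \left(-2792\right) \left(- \frac{1}{84}\right) = \frac{698}{21}$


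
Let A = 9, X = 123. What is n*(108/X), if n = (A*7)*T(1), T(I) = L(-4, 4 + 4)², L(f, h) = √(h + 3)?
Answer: 24948/41 ≈ 608.49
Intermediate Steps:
L(f, h) = √(3 + h)
T(I) = 11 (T(I) = (√(3 + (4 + 4)))² = (√(3 + 8))² = (√11)² = 11)
n = 693 (n = (9*7)*11 = 63*11 = 693)
n*(108/X) = 693*(108/123) = 693*(108*(1/123)) = 693*(36/41) = 24948/41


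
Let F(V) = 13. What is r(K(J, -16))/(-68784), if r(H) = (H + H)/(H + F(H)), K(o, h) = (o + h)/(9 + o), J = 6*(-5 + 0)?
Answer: -23/5485524 ≈ -4.1929e-6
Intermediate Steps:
J = -30 (J = 6*(-5) = -30)
K(o, h) = (h + o)/(9 + o)
r(H) = 2*H/(13 + H) (r(H) = (H + H)/(H + 13) = (2*H)/(13 + H) = 2*H/(13 + H))
r(K(J, -16))/(-68784) = (2*((-16 - 30)/(9 - 30))/(13 + (-16 - 30)/(9 - 30)))/(-68784) = (2*(-46/(-21))/(13 - 46/(-21)))*(-1/68784) = (2*(-1/21*(-46))/(13 - 1/21*(-46)))*(-1/68784) = (2*(46/21)/(13 + 46/21))*(-1/68784) = (2*(46/21)/(319/21))*(-1/68784) = (2*(46/21)*(21/319))*(-1/68784) = (92/319)*(-1/68784) = -23/5485524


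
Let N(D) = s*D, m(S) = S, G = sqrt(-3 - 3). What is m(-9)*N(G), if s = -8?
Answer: 72*I*sqrt(6) ≈ 176.36*I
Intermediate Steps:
G = I*sqrt(6) (G = sqrt(-6) = I*sqrt(6) ≈ 2.4495*I)
N(D) = -8*D
m(-9)*N(G) = -(-72)*I*sqrt(6) = 72*I*sqrt(6)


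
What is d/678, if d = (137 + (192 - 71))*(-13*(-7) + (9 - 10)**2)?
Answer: 3956/113 ≈ 35.009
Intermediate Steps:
d = 23736 (d = (137 + 121)*(91 + (-1)**2) = 258*(91 + 1) = 258*92 = 23736)
d/678 = 23736/678 = 23736*(1/678) = 3956/113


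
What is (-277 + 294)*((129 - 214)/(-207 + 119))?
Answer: 1445/88 ≈ 16.420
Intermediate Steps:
(-277 + 294)*((129 - 214)/(-207 + 119)) = 17*(-85/(-88)) = 17*(-85*(-1/88)) = 17*(85/88) = 1445/88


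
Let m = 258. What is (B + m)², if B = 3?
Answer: 68121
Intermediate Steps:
(B + m)² = (3 + 258)² = 261² = 68121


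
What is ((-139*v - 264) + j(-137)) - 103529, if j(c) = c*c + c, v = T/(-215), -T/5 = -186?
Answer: -3636069/43 ≈ -84560.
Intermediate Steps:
T = 930 (T = -5*(-186) = 930)
v = -186/43 (v = 930/(-215) = 930*(-1/215) = -186/43 ≈ -4.3256)
j(c) = c + c**2 (j(c) = c**2 + c = c + c**2)
((-139*v - 264) + j(-137)) - 103529 = ((-139*(-186/43) - 264) - 137*(1 - 137)) - 103529 = ((25854/43 - 264) - 137*(-136)) - 103529 = (14502/43 + 18632) - 103529 = 815678/43 - 103529 = -3636069/43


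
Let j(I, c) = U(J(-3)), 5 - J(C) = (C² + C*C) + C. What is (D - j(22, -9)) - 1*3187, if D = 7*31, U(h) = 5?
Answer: -2975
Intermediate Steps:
J(C) = 5 - C - 2*C² (J(C) = 5 - ((C² + C*C) + C) = 5 - ((C² + C²) + C) = 5 - (2*C² + C) = 5 - (C + 2*C²) = 5 + (-C - 2*C²) = 5 - C - 2*C²)
D = 217
j(I, c) = 5
(D - j(22, -9)) - 1*3187 = (217 - 1*5) - 1*3187 = (217 - 5) - 3187 = 212 - 3187 = -2975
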